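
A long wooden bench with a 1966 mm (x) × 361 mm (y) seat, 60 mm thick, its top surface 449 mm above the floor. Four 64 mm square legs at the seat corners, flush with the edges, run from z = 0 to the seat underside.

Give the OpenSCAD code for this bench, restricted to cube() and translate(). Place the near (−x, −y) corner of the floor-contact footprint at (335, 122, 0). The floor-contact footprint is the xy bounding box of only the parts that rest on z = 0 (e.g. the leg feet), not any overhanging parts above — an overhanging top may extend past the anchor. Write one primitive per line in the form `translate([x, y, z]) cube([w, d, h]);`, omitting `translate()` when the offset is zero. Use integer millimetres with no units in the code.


translate([335, 122, 389]) cube([1966, 361, 60]);
translate([335, 122, 0]) cube([64, 64, 389]);
translate([335, 419, 0]) cube([64, 64, 389]);
translate([2237, 122, 0]) cube([64, 64, 389]);
translate([2237, 419, 0]) cube([64, 64, 389]);


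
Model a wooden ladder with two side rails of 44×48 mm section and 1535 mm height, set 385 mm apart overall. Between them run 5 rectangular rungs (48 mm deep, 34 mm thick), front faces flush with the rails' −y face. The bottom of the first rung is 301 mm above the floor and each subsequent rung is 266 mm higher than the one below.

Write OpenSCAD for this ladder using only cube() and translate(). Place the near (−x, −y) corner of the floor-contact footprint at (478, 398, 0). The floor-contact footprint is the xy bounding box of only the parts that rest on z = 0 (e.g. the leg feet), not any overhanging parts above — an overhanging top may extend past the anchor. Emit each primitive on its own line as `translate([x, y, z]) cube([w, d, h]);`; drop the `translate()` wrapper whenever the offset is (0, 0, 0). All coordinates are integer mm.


translate([478, 398, 0]) cube([44, 48, 1535]);
translate([819, 398, 0]) cube([44, 48, 1535]);
translate([522, 398, 301]) cube([297, 48, 34]);
translate([522, 398, 567]) cube([297, 48, 34]);
translate([522, 398, 833]) cube([297, 48, 34]);
translate([522, 398, 1099]) cube([297, 48, 34]);
translate([522, 398, 1365]) cube([297, 48, 34]);


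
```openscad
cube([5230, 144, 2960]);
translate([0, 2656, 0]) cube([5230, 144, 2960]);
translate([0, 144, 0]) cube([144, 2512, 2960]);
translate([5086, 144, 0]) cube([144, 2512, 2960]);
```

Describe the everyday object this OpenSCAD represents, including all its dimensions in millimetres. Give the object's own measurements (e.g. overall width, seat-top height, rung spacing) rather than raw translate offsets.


The wall frame of a small rectangular building: four walls, each 2960 mm tall and 144 mm thick, enclosing a footprint 5230 mm (x) by 2800 mm (y) outside-to-outside, with no floor or roof. The front and back walls (the −y and +y sides) span the full width; the two side walls fit between them.


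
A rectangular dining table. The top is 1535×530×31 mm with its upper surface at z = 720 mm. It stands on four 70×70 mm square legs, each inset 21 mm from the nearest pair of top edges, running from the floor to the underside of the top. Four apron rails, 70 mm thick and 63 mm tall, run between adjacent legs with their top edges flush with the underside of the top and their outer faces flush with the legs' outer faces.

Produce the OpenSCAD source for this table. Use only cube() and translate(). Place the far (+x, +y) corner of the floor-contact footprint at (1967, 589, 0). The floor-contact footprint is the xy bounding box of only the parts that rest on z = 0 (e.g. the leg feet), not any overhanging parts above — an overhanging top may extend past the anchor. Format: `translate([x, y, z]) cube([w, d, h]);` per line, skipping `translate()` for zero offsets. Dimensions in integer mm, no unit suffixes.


translate([453, 80, 689]) cube([1535, 530, 31]);
translate([474, 101, 0]) cube([70, 70, 689]);
translate([1897, 101, 0]) cube([70, 70, 689]);
translate([474, 519, 0]) cube([70, 70, 689]);
translate([1897, 519, 0]) cube([70, 70, 689]);
translate([544, 101, 626]) cube([1353, 70, 63]);
translate([544, 519, 626]) cube([1353, 70, 63]);
translate([474, 171, 626]) cube([70, 348, 63]);
translate([1897, 171, 626]) cube([70, 348, 63]);


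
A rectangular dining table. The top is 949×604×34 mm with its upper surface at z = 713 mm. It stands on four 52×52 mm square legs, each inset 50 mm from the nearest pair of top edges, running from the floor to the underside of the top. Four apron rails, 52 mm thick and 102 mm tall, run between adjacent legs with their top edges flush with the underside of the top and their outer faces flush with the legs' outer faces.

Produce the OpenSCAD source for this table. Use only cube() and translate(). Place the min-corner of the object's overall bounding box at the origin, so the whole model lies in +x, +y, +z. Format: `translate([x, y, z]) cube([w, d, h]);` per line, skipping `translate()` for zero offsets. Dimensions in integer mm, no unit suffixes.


translate([0, 0, 679]) cube([949, 604, 34]);
translate([50, 50, 0]) cube([52, 52, 679]);
translate([847, 50, 0]) cube([52, 52, 679]);
translate([50, 502, 0]) cube([52, 52, 679]);
translate([847, 502, 0]) cube([52, 52, 679]);
translate([102, 50, 577]) cube([745, 52, 102]);
translate([102, 502, 577]) cube([745, 52, 102]);
translate([50, 102, 577]) cube([52, 400, 102]);
translate([847, 102, 577]) cube([52, 400, 102]);


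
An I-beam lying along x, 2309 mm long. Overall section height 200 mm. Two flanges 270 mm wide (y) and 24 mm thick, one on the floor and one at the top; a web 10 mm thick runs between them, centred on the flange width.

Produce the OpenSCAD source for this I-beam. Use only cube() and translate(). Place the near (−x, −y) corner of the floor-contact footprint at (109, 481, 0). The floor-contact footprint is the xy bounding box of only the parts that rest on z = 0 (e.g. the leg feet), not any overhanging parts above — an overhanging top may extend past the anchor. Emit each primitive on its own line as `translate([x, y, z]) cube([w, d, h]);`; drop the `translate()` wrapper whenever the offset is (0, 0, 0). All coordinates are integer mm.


translate([109, 481, 0]) cube([2309, 270, 24]);
translate([109, 611, 24]) cube([2309, 10, 152]);
translate([109, 481, 176]) cube([2309, 270, 24]);


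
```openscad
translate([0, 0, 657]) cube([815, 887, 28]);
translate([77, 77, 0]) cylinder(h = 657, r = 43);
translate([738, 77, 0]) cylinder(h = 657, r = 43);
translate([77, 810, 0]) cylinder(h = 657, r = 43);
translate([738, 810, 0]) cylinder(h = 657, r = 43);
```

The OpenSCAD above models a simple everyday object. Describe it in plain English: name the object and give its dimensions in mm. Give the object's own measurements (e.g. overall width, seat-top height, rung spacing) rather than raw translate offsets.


A table: top 815 mm (x) × 887 mm (y), 28 mm thick, upper face at z = 685 mm, on four round legs of 86 mm diameter, each leg's bounding box inset 34 mm from the nearest pair of top edges from z = 0 to the bottom of the top.


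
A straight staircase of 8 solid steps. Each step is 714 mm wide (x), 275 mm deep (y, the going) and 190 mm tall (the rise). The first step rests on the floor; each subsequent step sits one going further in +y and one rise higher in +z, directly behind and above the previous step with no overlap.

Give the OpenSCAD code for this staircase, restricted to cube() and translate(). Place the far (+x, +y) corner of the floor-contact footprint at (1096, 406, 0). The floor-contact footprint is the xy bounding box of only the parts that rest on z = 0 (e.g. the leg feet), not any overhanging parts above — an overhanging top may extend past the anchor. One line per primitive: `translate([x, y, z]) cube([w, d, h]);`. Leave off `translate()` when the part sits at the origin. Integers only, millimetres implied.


translate([382, 131, 0]) cube([714, 275, 190]);
translate([382, 406, 190]) cube([714, 275, 190]);
translate([382, 681, 380]) cube([714, 275, 190]);
translate([382, 956, 570]) cube([714, 275, 190]);
translate([382, 1231, 760]) cube([714, 275, 190]);
translate([382, 1506, 950]) cube([714, 275, 190]);
translate([382, 1781, 1140]) cube([714, 275, 190]);
translate([382, 2056, 1330]) cube([714, 275, 190]);


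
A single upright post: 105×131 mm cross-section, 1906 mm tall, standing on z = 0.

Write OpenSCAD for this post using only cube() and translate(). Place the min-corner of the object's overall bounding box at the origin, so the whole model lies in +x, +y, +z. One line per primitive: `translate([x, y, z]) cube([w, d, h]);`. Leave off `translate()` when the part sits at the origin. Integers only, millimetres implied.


cube([105, 131, 1906]);


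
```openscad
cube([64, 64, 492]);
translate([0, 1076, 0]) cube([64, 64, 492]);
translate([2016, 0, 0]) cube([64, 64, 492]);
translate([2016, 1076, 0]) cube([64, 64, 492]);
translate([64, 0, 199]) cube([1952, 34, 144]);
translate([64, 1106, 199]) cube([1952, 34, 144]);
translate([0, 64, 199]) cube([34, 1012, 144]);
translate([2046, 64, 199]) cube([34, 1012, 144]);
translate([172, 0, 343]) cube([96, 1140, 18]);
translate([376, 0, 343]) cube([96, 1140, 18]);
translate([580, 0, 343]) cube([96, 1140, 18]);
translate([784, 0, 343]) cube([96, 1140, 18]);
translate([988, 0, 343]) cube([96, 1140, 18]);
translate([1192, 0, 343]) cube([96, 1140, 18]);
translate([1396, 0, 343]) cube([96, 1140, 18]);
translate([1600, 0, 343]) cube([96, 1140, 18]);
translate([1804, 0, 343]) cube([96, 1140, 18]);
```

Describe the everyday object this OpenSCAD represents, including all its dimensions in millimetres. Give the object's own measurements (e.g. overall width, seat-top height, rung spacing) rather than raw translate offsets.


A bed frame 2080 mm long (x) by 1140 mm wide (y). Four 64×64 mm corner posts, 492 mm tall, at the corners of the footprint. Four rails of 34 mm thickness and 144 mm height run between adjacent posts with their undersides at z = 199 mm, their outer faces flush with the outside of the frame (the two x-running rails run between the posts' inner faces; the two y-running rails run between the posts' inner faces). 9 slats, each 96 mm wide (x) and 18 mm thick, lie across the top of the two x-running rails, running the full 1140 mm width of the frame in y; along x they sit between the end posts with a 108 mm gap after the −x posts and between neighbouring slats, leaving 116 mm before the +x posts.


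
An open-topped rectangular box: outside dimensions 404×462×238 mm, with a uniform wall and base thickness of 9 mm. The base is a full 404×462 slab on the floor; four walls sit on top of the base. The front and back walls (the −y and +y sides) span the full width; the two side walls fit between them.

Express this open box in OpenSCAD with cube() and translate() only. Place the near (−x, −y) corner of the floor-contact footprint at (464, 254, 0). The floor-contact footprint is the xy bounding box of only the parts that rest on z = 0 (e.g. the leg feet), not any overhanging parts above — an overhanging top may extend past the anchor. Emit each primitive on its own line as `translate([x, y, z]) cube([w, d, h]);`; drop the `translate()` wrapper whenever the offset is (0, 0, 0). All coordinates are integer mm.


translate([464, 254, 0]) cube([404, 462, 9]);
translate([464, 254, 9]) cube([404, 9, 229]);
translate([464, 707, 9]) cube([404, 9, 229]);
translate([464, 263, 9]) cube([9, 444, 229]);
translate([859, 263, 9]) cube([9, 444, 229]);


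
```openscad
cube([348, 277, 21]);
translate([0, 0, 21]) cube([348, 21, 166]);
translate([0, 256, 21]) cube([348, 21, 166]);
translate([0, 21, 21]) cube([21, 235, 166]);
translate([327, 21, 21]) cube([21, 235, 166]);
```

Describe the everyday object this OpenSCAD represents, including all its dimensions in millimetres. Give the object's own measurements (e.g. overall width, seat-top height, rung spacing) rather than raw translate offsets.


An open-topped rectangular box: outside dimensions 348×277×187 mm, with a uniform wall and base thickness of 21 mm. The base is a full 348×277 slab on the floor; four walls sit on top of the base. The front and back walls (the −y and +y sides) span the full width; the two side walls fit between them.


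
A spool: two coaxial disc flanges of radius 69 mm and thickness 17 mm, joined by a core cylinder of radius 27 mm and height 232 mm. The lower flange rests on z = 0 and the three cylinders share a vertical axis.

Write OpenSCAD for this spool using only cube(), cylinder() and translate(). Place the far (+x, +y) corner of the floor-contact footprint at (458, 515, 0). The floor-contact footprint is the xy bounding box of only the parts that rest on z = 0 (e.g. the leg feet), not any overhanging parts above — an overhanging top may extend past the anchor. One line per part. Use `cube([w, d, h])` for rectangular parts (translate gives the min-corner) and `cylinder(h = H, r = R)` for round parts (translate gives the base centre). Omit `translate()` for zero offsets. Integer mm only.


translate([389, 446, 0]) cylinder(h = 17, r = 69);
translate([389, 446, 17]) cylinder(h = 232, r = 27);
translate([389, 446, 249]) cylinder(h = 17, r = 69);


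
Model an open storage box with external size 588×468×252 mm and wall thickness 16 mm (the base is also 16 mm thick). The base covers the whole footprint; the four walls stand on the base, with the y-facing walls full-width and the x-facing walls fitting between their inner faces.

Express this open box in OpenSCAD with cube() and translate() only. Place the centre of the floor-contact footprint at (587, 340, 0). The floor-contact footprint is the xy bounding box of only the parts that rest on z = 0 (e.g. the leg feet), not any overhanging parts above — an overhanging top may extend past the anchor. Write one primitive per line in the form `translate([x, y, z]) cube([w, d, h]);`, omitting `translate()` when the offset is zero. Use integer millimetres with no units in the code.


translate([293, 106, 0]) cube([588, 468, 16]);
translate([293, 106, 16]) cube([588, 16, 236]);
translate([293, 558, 16]) cube([588, 16, 236]);
translate([293, 122, 16]) cube([16, 436, 236]);
translate([865, 122, 16]) cube([16, 436, 236]);


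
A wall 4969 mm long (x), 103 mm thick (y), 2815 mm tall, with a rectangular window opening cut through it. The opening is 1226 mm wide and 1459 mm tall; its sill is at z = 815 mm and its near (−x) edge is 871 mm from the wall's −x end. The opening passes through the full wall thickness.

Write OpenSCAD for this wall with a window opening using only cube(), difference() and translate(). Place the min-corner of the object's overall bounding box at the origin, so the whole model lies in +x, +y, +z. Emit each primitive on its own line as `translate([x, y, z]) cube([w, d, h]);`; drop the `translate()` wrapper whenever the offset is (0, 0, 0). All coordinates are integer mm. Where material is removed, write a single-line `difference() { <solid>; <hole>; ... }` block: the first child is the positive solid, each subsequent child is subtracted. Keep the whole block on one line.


difference() { cube([4969, 103, 2815]); translate([871, 0, 815]) cube([1226, 103, 1459]); }


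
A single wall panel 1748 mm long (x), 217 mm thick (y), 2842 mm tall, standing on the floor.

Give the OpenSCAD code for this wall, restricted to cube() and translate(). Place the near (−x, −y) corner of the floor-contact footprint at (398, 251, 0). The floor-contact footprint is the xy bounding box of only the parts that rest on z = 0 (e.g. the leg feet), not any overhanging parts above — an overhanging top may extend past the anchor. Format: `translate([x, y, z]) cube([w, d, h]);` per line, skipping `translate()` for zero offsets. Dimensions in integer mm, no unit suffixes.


translate([398, 251, 0]) cube([1748, 217, 2842]);


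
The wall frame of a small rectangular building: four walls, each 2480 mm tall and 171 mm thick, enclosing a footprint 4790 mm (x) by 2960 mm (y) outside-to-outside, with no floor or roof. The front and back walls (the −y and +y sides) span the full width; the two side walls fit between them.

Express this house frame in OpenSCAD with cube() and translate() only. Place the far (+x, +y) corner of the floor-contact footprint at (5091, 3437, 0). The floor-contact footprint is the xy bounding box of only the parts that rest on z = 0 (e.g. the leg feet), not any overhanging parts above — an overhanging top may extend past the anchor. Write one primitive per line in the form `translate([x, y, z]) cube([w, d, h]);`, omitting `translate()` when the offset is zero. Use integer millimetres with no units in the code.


translate([301, 477, 0]) cube([4790, 171, 2480]);
translate([301, 3266, 0]) cube([4790, 171, 2480]);
translate([301, 648, 0]) cube([171, 2618, 2480]);
translate([4920, 648, 0]) cube([171, 2618, 2480]);


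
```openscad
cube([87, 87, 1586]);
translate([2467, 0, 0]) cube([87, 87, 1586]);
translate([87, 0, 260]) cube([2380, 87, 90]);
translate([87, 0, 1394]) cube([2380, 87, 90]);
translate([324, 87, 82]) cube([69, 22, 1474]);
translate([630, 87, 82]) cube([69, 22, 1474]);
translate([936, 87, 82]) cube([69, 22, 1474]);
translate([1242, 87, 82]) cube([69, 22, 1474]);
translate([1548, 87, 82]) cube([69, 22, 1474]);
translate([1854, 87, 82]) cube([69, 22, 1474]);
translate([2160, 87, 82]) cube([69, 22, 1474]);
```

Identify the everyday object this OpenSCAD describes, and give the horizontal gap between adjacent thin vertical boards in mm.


A fence section. The picket gap is 237 mm.

Two posts, two rails, 7 pickets — a fence section. Span 2380 mm holds 7 pickets of 69 mm with 8 equal gaps: ⌊(2380 − 7·69) / 8⌋ = 237 mm.


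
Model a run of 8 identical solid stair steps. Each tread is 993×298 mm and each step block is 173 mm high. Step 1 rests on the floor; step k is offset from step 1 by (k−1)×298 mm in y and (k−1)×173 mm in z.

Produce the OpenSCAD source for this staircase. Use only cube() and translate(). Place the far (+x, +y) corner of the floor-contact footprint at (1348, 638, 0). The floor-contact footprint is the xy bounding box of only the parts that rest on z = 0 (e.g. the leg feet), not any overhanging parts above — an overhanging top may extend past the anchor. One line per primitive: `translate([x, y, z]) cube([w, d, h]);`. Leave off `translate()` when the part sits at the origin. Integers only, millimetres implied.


translate([355, 340, 0]) cube([993, 298, 173]);
translate([355, 638, 173]) cube([993, 298, 173]);
translate([355, 936, 346]) cube([993, 298, 173]);
translate([355, 1234, 519]) cube([993, 298, 173]);
translate([355, 1532, 692]) cube([993, 298, 173]);
translate([355, 1830, 865]) cube([993, 298, 173]);
translate([355, 2128, 1038]) cube([993, 298, 173]);
translate([355, 2426, 1211]) cube([993, 298, 173]);


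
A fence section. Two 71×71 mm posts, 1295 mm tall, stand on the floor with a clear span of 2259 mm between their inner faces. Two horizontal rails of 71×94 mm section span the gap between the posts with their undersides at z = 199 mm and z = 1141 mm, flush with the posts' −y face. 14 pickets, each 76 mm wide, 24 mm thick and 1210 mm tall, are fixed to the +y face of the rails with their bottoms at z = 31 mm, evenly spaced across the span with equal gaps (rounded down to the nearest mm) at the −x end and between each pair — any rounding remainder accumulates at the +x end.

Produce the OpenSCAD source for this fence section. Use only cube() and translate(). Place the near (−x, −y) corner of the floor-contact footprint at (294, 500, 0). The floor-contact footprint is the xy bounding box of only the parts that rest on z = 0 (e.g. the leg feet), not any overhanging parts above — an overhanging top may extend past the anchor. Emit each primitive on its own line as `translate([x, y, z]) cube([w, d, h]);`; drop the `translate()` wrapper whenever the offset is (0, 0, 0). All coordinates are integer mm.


translate([294, 500, 0]) cube([71, 71, 1295]);
translate([2624, 500, 0]) cube([71, 71, 1295]);
translate([365, 500, 199]) cube([2259, 71, 94]);
translate([365, 500, 1141]) cube([2259, 71, 94]);
translate([444, 571, 31]) cube([76, 24, 1210]);
translate([599, 571, 31]) cube([76, 24, 1210]);
translate([754, 571, 31]) cube([76, 24, 1210]);
translate([909, 571, 31]) cube([76, 24, 1210]);
translate([1064, 571, 31]) cube([76, 24, 1210]);
translate([1219, 571, 31]) cube([76, 24, 1210]);
translate([1374, 571, 31]) cube([76, 24, 1210]);
translate([1529, 571, 31]) cube([76, 24, 1210]);
translate([1684, 571, 31]) cube([76, 24, 1210]);
translate([1839, 571, 31]) cube([76, 24, 1210]);
translate([1994, 571, 31]) cube([76, 24, 1210]);
translate([2149, 571, 31]) cube([76, 24, 1210]);
translate([2304, 571, 31]) cube([76, 24, 1210]);
translate([2459, 571, 31]) cube([76, 24, 1210]);


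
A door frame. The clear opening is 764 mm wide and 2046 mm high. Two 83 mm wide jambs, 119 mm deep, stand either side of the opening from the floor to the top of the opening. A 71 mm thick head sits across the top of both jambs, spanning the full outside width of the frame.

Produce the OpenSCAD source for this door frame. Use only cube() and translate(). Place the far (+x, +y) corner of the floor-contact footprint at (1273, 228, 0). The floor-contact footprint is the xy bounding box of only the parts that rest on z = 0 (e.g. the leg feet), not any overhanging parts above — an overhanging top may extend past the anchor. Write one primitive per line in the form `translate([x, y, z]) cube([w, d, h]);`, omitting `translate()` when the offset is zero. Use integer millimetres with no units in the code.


translate([343, 109, 0]) cube([83, 119, 2046]);
translate([1190, 109, 0]) cube([83, 119, 2046]);
translate([343, 109, 2046]) cube([930, 119, 71]);


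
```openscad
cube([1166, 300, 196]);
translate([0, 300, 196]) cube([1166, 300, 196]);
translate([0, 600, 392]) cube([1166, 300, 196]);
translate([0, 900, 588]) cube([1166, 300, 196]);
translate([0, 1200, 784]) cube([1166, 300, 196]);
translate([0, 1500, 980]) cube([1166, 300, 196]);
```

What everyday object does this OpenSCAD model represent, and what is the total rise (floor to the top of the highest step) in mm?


A staircase. The total rise is 1176 mm.

6 identical blocks, each offset up and back from the previous — a staircase. Each step is 196 mm tall and there are 6 of them, so the total rise is 6 × 196 = 1176 mm.


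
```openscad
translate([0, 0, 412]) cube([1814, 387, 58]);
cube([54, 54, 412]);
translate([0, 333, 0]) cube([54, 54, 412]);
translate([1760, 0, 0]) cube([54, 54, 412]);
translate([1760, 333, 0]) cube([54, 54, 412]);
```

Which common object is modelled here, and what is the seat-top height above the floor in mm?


A bench. The seat-top height is 470 mm.

A long slab on four corner posts — a bench. The slab sits at z = 412 with thickness 58, so the top is 412 + 58 = 470 mm.


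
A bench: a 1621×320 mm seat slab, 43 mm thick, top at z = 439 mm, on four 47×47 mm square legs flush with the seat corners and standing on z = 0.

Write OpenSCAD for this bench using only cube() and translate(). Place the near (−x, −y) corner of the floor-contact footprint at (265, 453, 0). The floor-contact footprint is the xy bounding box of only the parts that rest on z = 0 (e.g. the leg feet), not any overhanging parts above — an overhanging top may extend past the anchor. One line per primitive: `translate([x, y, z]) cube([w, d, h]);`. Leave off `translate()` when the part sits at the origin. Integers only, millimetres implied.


translate([265, 453, 396]) cube([1621, 320, 43]);
translate([265, 453, 0]) cube([47, 47, 396]);
translate([265, 726, 0]) cube([47, 47, 396]);
translate([1839, 453, 0]) cube([47, 47, 396]);
translate([1839, 726, 0]) cube([47, 47, 396]);


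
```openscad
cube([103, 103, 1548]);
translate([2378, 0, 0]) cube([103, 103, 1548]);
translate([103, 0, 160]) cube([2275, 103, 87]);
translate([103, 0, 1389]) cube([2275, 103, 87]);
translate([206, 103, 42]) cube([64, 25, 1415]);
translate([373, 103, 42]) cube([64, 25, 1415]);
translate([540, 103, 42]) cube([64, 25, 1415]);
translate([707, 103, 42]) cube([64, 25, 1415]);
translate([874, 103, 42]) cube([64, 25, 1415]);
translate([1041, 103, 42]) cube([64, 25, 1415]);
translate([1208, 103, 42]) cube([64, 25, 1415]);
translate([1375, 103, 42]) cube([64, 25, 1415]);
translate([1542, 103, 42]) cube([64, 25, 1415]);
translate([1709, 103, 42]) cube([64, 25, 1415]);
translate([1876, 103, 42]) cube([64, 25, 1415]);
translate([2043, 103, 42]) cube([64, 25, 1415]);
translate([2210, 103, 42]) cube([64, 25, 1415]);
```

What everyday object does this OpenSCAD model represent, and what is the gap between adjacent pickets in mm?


A fence section. The picket gap is 103 mm.

Two posts, two rails, 13 pickets — a fence section. Span 2275 mm holds 13 pickets of 64 mm with 14 equal gaps: ⌊(2275 − 13·64) / 14⌋ = 103 mm.


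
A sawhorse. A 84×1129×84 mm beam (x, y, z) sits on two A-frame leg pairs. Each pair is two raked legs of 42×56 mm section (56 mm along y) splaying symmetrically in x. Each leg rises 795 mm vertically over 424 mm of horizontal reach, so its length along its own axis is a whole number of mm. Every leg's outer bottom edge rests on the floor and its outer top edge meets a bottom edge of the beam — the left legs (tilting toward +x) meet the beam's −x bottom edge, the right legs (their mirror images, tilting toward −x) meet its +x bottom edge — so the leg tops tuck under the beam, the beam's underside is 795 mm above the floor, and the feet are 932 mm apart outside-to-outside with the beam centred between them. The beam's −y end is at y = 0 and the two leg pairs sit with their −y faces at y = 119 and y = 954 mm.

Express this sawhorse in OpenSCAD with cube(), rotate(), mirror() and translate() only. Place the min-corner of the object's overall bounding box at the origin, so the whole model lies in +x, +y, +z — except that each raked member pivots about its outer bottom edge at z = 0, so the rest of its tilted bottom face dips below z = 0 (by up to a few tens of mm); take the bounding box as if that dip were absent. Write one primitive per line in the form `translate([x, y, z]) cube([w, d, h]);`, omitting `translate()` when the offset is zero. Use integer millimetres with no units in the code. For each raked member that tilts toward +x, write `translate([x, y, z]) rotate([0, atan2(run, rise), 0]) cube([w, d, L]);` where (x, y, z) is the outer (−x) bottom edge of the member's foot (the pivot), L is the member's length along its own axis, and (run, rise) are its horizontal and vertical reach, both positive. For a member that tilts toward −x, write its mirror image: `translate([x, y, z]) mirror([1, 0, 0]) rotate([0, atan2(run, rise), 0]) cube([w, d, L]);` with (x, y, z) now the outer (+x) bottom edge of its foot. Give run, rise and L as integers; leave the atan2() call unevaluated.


translate([424, 0, 795]) cube([84, 1129, 84]);
translate([0, 119, 0]) rotate([0, atan2(424, 795), 0]) cube([42, 56, 901]);
translate([932, 119, 0]) mirror([1, 0, 0]) rotate([0, atan2(424, 795), 0]) cube([42, 56, 901]);
translate([0, 954, 0]) rotate([0, atan2(424, 795), 0]) cube([42, 56, 901]);
translate([932, 954, 0]) mirror([1, 0, 0]) rotate([0, atan2(424, 795), 0]) cube([42, 56, 901]);


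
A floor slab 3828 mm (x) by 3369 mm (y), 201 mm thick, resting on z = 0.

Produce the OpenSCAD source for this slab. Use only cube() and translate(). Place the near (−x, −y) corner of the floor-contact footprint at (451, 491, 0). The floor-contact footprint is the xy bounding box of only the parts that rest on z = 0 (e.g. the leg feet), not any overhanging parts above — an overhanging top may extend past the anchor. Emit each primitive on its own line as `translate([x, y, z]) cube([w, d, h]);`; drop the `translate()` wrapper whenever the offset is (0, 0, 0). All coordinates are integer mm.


translate([451, 491, 0]) cube([3828, 3369, 201]);


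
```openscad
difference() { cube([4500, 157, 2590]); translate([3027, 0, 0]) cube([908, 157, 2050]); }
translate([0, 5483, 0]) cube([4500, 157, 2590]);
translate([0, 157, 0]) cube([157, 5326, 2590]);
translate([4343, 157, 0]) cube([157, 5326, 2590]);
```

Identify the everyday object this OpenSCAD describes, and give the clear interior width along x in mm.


A single room. The interior width is 4186 mm.

Four walls enclosing a rectangle with a door in the front wall — a room. Outside width 4500 minus two 157 mm walls gives 4186 mm.


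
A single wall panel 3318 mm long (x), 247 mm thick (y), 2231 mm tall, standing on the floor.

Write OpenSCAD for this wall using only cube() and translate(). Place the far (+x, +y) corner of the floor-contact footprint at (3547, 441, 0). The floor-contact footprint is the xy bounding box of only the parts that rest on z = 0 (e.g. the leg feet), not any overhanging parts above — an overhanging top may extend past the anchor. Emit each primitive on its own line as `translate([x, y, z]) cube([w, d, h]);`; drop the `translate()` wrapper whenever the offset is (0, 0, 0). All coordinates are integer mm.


translate([229, 194, 0]) cube([3318, 247, 2231]);


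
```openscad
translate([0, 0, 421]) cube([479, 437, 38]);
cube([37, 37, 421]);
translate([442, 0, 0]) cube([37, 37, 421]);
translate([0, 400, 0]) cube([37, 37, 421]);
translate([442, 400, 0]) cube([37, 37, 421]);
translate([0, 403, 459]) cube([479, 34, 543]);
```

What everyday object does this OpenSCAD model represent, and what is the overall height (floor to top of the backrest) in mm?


A chair. The overall height is 1002 mm.

A slab on four corner posts with a tall panel at the back — a chair. The seat slab sits at z = 421 with thickness 38, and the 543 mm backrest starts at the seat top, so the overall height is 421 + 38 + 543 = 1002 mm.


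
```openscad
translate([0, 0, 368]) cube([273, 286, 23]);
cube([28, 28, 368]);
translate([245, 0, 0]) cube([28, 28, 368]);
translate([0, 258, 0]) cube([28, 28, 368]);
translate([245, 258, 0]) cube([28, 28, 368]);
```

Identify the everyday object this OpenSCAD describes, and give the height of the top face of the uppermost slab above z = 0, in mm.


A stool. The seat height is 391 mm.

A 273×286×23 slab at z = 368 on four corner posts — a stool. The seat top is 368 + 23 = 391 mm.


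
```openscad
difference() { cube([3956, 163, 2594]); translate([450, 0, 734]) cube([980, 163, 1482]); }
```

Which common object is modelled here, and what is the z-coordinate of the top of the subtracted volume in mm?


A wall with a window opening. The window head height is 2216 mm.

A wall with a rectangular opening subtracted — a window. Sill at z = 734, opening 1482 mm tall, so the head is at 734 + 1482 = 2216 mm.


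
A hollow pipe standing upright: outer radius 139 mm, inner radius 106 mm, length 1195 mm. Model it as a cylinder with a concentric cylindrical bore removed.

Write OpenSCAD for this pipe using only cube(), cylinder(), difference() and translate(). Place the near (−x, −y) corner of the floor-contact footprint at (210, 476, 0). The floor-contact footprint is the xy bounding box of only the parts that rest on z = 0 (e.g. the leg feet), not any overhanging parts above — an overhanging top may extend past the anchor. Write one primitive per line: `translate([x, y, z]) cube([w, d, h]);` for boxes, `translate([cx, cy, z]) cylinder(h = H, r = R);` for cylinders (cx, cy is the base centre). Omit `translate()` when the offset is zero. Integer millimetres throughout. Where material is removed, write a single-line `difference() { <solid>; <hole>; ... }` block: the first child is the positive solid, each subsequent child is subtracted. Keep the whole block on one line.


difference() { translate([349, 615, 0]) cylinder(h = 1195, r = 139); translate([349, 615, 0]) cylinder(h = 1195, r = 106); }


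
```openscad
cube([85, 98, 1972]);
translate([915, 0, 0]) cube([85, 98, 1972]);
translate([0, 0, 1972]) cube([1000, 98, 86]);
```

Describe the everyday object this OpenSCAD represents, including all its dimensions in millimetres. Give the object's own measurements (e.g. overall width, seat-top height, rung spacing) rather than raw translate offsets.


A door frame. The clear opening is 830 mm wide and 1972 mm high. Two 85 mm wide jambs, 98 mm deep, stand either side of the opening from the floor to the top of the opening. A 86 mm thick head sits across the top of both jambs, spanning the full outside width of the frame.


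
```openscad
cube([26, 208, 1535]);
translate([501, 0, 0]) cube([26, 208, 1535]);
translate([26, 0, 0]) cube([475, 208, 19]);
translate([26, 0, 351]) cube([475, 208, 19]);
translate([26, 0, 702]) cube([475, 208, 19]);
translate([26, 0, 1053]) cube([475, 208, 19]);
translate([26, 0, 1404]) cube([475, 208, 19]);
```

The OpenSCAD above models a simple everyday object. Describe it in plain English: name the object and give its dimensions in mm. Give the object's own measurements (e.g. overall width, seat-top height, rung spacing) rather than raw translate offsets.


An open bookshelf. Two side panels, each 26 mm thick, 208 mm deep and 1535 mm tall, stand 527 mm apart (outside-to-outside). Between them sit 5 shelves, each 19 mm thick and 208 mm deep, spanning the full gap between the sides. The bottom shelf rests on the floor (its underside at z = 0) and the clear gap between one shelf's top and the next shelf's underside is 332 mm.


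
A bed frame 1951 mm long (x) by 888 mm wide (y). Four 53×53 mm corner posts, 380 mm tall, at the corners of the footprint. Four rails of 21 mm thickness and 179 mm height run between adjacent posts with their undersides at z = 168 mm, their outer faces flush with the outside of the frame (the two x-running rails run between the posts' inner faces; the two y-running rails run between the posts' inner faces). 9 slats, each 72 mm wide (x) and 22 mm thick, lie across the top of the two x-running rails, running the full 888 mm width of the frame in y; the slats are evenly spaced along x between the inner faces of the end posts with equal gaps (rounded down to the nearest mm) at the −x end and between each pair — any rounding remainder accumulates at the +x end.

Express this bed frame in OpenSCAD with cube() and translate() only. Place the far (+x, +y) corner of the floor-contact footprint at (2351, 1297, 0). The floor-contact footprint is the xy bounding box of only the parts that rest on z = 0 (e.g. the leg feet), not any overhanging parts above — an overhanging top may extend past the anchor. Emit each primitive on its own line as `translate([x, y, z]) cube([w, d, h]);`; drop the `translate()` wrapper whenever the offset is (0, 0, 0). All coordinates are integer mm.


translate([400, 409, 0]) cube([53, 53, 380]);
translate([400, 1244, 0]) cube([53, 53, 380]);
translate([2298, 409, 0]) cube([53, 53, 380]);
translate([2298, 1244, 0]) cube([53, 53, 380]);
translate([453, 409, 168]) cube([1845, 21, 179]);
translate([453, 1276, 168]) cube([1845, 21, 179]);
translate([400, 462, 168]) cube([21, 782, 179]);
translate([2330, 462, 168]) cube([21, 782, 179]);
translate([572, 409, 347]) cube([72, 888, 22]);
translate([763, 409, 347]) cube([72, 888, 22]);
translate([954, 409, 347]) cube([72, 888, 22]);
translate([1145, 409, 347]) cube([72, 888, 22]);
translate([1336, 409, 347]) cube([72, 888, 22]);
translate([1527, 409, 347]) cube([72, 888, 22]);
translate([1718, 409, 347]) cube([72, 888, 22]);
translate([1909, 409, 347]) cube([72, 888, 22]);
translate([2100, 409, 347]) cube([72, 888, 22]);


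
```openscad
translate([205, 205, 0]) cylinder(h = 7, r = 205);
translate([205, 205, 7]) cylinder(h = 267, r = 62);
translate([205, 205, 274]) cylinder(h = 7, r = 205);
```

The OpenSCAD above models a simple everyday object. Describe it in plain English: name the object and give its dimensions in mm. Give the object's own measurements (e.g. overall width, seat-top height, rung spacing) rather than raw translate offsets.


A spool: two coaxial disc flanges of radius 205 mm and thickness 7 mm, joined by a core cylinder of radius 62 mm and height 267 mm. The lower flange rests on z = 0 and the three cylinders share a vertical axis.


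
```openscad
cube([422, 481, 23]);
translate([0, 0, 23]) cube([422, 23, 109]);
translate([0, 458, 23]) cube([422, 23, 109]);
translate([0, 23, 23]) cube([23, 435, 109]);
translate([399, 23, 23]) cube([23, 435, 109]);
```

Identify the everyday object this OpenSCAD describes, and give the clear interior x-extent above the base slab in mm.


An open box. The internal width is 376 mm.

A 422×481 base slab with four walls standing on it — an open box. The base is 422 mm wide and the walls are 23 mm thick, so the internal width is 422 − 2 × 23 = 376 mm.


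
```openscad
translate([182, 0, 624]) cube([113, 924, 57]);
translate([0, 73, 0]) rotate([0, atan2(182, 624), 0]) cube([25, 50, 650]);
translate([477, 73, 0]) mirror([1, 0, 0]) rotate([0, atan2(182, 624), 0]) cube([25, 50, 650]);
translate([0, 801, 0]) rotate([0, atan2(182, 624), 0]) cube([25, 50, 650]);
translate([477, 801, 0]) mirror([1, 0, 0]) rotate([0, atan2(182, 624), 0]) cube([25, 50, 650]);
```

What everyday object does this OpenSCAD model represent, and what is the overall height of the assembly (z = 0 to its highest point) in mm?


A sawhorse. The overall height is 681 mm.

A beam across two mirrored pairs of raked legs — a sawhorse. The beam's underside is at z = 624 (matching the legs' vertical rise in atan2(182, 624)) and the beam is 57 mm tall, so its top is at 624 + 57 = 681 mm. The raked legs top out at the beam's underside, so that is the highest point.


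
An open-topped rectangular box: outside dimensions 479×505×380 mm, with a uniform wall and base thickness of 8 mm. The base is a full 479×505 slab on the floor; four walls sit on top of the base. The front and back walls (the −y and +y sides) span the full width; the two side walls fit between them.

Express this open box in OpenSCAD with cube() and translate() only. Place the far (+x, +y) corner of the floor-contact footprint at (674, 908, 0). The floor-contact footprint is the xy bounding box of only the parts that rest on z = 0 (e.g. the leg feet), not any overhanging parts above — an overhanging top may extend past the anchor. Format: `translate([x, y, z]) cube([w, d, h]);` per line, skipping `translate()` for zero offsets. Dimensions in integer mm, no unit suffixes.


translate([195, 403, 0]) cube([479, 505, 8]);
translate([195, 403, 8]) cube([479, 8, 372]);
translate([195, 900, 8]) cube([479, 8, 372]);
translate([195, 411, 8]) cube([8, 489, 372]);
translate([666, 411, 8]) cube([8, 489, 372]);


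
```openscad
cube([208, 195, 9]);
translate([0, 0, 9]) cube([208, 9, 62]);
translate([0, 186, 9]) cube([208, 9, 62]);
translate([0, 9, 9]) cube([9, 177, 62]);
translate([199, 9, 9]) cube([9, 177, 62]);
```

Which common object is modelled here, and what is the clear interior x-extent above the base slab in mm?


An open box. The internal width is 190 mm.

A 208×195 base slab with four walls standing on it — an open box. The base is 208 mm wide and the walls are 9 mm thick, so the internal width is 208 − 2 × 9 = 190 mm.


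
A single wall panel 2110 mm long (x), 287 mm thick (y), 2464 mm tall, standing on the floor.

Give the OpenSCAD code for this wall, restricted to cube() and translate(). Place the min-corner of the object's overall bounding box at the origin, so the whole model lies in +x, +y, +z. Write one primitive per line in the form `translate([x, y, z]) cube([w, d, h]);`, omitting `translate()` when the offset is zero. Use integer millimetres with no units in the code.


cube([2110, 287, 2464]);


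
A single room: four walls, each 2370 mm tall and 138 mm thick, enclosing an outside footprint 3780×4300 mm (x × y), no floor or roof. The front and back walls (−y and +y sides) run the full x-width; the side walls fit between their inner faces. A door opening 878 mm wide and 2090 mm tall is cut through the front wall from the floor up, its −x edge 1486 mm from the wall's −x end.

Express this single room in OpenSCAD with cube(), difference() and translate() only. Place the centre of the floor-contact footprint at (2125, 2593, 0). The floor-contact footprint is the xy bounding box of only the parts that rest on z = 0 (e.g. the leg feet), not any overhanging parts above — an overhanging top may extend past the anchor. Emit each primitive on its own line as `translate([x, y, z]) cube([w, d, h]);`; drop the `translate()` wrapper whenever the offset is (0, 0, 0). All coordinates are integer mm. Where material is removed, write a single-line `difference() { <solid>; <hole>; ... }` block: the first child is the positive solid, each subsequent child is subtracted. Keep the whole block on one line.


difference() { translate([235, 443, 0]) cube([3780, 138, 2370]); translate([1721, 443, 0]) cube([878, 138, 2090]); }
translate([235, 4605, 0]) cube([3780, 138, 2370]);
translate([235, 581, 0]) cube([138, 4024, 2370]);
translate([3877, 581, 0]) cube([138, 4024, 2370]);
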